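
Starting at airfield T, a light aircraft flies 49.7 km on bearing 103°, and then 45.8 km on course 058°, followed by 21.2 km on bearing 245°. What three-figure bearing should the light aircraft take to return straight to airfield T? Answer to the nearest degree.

267°

Leg 1 (103°, 49.7 km): east 49.7 sin 103° = 48.43, north 49.7 cos 103° = -11.18
Leg 2 (058°, 45.8 km): east 45.8 sin 58° = 38.84, north 45.8 cos 58° = 24.27
Leg 3 (245°, 21.2 km): east 21.2 sin 245° = -19.21, north 21.2 cos 245° = -8.96
Net displacement: 68.05 east, 4.13 north. Direction back to start is (-68.05, -4.13): bearing = atan2(-68.05, -4.13) mod 360° = 266.53° ≈ 267°.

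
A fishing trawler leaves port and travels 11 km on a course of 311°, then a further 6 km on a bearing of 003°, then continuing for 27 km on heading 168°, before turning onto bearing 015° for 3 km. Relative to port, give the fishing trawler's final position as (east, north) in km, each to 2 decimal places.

(-1.60, -10.30)

Leg 1 (311°, 11 km): east 11 sin 311° = -8.30, north 11 cos 311° = 7.22
Leg 2 (003°, 6 km): east 6 sin 3° = 0.31, north 6 cos 3° = 5.99
Leg 3 (168°, 27 km): east 27 sin 168° = 5.61, north 27 cos 168° = -26.41
Leg 4 (015°, 3 km): east 3 sin 15° = 0.78, north 3 cos 15° = 2.90
Summing: -1.60 km east, -10.30 km north → (-1.60, -10.30).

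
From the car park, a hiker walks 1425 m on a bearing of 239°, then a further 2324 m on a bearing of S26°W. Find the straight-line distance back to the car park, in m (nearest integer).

Leg 1 (239°, 1425 m): east 1425 sin 239° = -1221.46, north 1425 cos 239° = -733.93
Leg 2 (S26°W, 2324 m): east 2324 sin 206° = -1018.77, north 2324 cos 206° = -2088.80
Net: -2240.24 east, -2822.73 north. Distance = √((-2240.24)² + (-2822.73)²) = 3603.672 m.

3604 m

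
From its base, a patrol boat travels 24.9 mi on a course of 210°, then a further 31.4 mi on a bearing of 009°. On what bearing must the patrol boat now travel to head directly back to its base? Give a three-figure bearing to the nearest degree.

141°

Leg 1 (210°, 24.9 mi): east 24.9 sin 210° = -12.45, north 24.9 cos 210° = -21.56
Leg 2 (009°, 31.4 mi): east 31.4 sin 9° = 4.91, north 31.4 cos 9° = 31.01
Net displacement: -7.54 east, 9.45 north. Direction back to start is (7.54, -9.45): bearing = atan2(7.54, -9.45) mod 360° = 141.42° ≈ 141°.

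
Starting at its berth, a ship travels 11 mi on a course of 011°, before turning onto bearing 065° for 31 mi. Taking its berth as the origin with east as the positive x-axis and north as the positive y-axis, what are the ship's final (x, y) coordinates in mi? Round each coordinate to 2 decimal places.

(30.19, 23.90)

Leg 1 (011°, 11 mi): east 11 sin 11° = 2.10, north 11 cos 11° = 10.80
Leg 2 (065°, 31 mi): east 31 sin 65° = 28.10, north 31 cos 65° = 13.10
Summing: 30.19 mi east, 23.90 mi north → (30.19, 23.90).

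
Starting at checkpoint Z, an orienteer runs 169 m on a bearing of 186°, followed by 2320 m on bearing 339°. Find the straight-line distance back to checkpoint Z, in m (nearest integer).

Leg 1 (186°, 169 m): east 169 sin 186° = -17.67, north 169 cos 186° = -168.07
Leg 2 (339°, 2320 m): east 2320 sin 339° = -831.41, north 2320 cos 339° = 2165.91
Net: -849.08 east, 1997.83 north. Distance = √((-849.08)² + (1997.83)²) = 2170.776 m.

2171 m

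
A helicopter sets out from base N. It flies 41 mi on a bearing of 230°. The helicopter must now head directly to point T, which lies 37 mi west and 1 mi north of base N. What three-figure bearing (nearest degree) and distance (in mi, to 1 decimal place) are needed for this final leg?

348°, 27.9 mi

Leg 1 (230°, 41 mi): east 41 sin 230° = -31.41, north 41 cos 230° = -26.35
Current position: (-31.41, -26.35). Target: (-37, 1). Remaining: Δeast = -5.59, Δnorth = 27.35.
Bearing = atan2(-5.59, 27.35) mod 360° = 348.45°; distance = √((-5.59)² + (27.35)²) = 27.920 mi.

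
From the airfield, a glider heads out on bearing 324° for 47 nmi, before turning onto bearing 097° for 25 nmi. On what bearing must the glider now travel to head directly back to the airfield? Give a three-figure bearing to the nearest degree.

Leg 1 (324°, 47 nmi): east 47 sin 324° = -27.63, north 47 cos 324° = 38.02
Leg 2 (097°, 25 nmi): east 25 sin 97° = 24.81, north 25 cos 97° = -3.05
Net displacement: -2.81 east, 34.98 north. Direction back to start is (2.81, -34.98): bearing = atan2(2.81, -34.98) mod 360° = 175.40° ≈ 175°.

175°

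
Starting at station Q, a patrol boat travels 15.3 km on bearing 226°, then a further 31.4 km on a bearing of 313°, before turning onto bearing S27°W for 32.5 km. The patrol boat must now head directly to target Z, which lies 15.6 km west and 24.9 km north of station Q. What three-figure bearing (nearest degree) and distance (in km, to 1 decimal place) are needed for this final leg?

Leg 1 (226°, 15.3 km): east 15.3 sin 226° = -11.01, north 15.3 cos 226° = -10.63
Leg 2 (313°, 31.4 km): east 31.4 sin 313° = -22.96, north 31.4 cos 313° = 21.41
Leg 3 (S27°W, 32.5 km): east 32.5 sin 207° = -14.75, north 32.5 cos 207° = -28.96
Current position: (-48.73, -18.17). Target: (-15.6, 24.9). Remaining: Δeast = 33.13, Δnorth = 43.07.
Bearing = atan2(33.13, 43.07) mod 360° = 37.56°; distance = √((33.13)² + (43.07)²) = 54.336 km.

038°, 54.3 km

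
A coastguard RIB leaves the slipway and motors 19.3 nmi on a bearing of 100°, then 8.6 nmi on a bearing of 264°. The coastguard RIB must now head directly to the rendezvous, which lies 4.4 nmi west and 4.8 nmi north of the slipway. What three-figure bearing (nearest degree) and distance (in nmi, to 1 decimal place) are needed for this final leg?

Leg 1 (100°, 19.3 nmi): east 19.3 sin 100° = 19.01, north 19.3 cos 100° = -3.35
Leg 2 (264°, 8.6 nmi): east 8.6 sin 264° = -8.55, north 8.6 cos 264° = -0.90
Current position: (10.45, -4.25). Target: (-4.4, 4.8). Remaining: Δeast = -14.85, Δnorth = 9.05.
Bearing = atan2(-14.85, 9.05) mod 360° = 301.35°; distance = √((-14.85)² + (9.05)²) = 17.394 nmi.

301°, 17.4 nmi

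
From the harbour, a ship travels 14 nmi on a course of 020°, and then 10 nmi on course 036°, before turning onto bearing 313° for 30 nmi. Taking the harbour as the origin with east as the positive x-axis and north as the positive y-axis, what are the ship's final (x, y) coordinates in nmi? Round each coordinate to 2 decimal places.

Leg 1 (020°, 14 nmi): east 14 sin 20° = 4.79, north 14 cos 20° = 13.16
Leg 2 (036°, 10 nmi): east 10 sin 36° = 5.88, north 10 cos 36° = 8.09
Leg 3 (313°, 30 nmi): east 30 sin 313° = -21.94, north 30 cos 313° = 20.46
Summing: -11.27 nmi east, 41.71 nmi north → (-11.27, 41.71).

(-11.27, 41.71)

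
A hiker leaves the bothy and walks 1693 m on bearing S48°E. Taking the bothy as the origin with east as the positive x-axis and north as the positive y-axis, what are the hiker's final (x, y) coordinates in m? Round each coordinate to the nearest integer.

(1258, -1133)

Leg 1 (S48°E, 1693 m): east 1693 sin 132° = 1258.14, north 1693 cos 132° = -1132.84
Summing: 1258.14 m east, -1132.84 m north → (1258, -1133).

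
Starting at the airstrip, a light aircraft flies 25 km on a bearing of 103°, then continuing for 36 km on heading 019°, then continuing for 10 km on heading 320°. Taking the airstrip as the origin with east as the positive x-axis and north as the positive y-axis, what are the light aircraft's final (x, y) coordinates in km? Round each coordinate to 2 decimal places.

Leg 1 (103°, 25 km): east 25 sin 103° = 24.36, north 25 cos 103° = -5.62
Leg 2 (019°, 36 km): east 36 sin 19° = 11.72, north 36 cos 19° = 34.04
Leg 3 (320°, 10 km): east 10 sin 320° = -6.43, north 10 cos 320° = 7.66
Summing: 29.65 km east, 36.08 km north → (29.65, 36.08).

(29.65, 36.08)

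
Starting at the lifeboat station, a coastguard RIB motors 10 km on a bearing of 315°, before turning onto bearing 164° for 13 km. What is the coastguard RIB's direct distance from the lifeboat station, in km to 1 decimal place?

6.4 km

Leg 1 (315°, 10 km): east 10 sin 315° = -7.07, north 10 cos 315° = 7.07
Leg 2 (164°, 13 km): east 13 sin 164° = 3.58, north 13 cos 164° = -12.50
Net: -3.49 east, -5.43 north. Distance = √((-3.49)² + (-5.43)²) = 6.450 km.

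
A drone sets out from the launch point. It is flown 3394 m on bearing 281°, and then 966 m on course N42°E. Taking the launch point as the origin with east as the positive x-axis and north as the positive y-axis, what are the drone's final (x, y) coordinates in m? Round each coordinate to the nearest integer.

(-2685, 1365)

Leg 1 (281°, 3394 m): east 3394 sin 281° = -3331.64, north 3394 cos 281° = 647.61
Leg 2 (N42°E, 966 m): east 966 sin 42° = 646.38, north 966 cos 42° = 717.88
Summing: -2685.26 m east, 1365.48 m north → (-2685, 1365).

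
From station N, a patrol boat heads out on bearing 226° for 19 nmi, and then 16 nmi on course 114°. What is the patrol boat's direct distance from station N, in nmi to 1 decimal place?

Leg 1 (226°, 19 nmi): east 19 sin 226° = -13.67, north 19 cos 226° = -13.20
Leg 2 (114°, 16 nmi): east 16 sin 114° = 14.62, north 16 cos 114° = -6.51
Net: 0.95 east, -19.71 north. Distance = √((0.95)² + (-19.71)²) = 19.729 nmi.

19.7 nmi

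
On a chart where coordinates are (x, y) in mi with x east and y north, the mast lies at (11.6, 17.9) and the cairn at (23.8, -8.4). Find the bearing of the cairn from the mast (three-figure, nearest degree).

155°

Δeast = 23.8 − 11.6 = 12.20; Δnorth = -8.4 − 17.9 = -26.30.
Bearing = atan2(Δeast, Δnorth) mod 360° = 155.11° ≈ 155°.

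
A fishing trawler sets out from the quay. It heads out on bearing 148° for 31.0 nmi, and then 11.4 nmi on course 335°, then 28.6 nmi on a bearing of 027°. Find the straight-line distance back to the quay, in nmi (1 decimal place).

Leg 1 (148°, 31.0 nmi): east 31.0 sin 148° = 16.43, north 31.0 cos 148° = -26.29
Leg 2 (335°, 11.4 nmi): east 11.4 sin 335° = -4.82, north 11.4 cos 335° = 10.33
Leg 3 (027°, 28.6 nmi): east 28.6 sin 27° = 12.98, north 28.6 cos 27° = 25.48
Net: 24.59 east, 9.53 north. Distance = √((24.59)² + (9.53)²) = 26.374 nmi.

26.4 nmi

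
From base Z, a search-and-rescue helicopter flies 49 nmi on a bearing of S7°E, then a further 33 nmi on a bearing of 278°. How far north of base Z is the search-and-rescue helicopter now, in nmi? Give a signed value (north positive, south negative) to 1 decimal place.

Leg 1 (S7°E, 49 nmi): east 49 sin 173° = 5.97, north 49 cos 173° = -48.63
Leg 2 (278°, 33 nmi): east 33 sin 278° = -32.68, north 33 cos 278° = 4.59
Net north component: -44.04 nmi.

-44.0 nmi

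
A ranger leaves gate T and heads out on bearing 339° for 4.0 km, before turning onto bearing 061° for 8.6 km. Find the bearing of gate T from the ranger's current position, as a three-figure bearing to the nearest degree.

Leg 1 (339°, 4.0 km): east 4.0 sin 339° = -1.43, north 4.0 cos 339° = 3.73
Leg 2 (061°, 8.6 km): east 8.6 sin 61° = 7.52, north 8.6 cos 61° = 4.17
Net displacement: 6.09 east, 7.90 north. Direction back to start is (-6.09, -7.90): bearing = atan2(-6.09, -7.90) mod 360° = 217.61° ≈ 218°.

218°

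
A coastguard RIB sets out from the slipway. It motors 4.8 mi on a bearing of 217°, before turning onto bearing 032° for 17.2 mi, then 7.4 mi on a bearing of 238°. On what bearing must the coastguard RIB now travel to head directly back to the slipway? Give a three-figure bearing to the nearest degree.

180°

Leg 1 (217°, 4.8 mi): east 4.8 sin 217° = -2.89, north 4.8 cos 217° = -3.83
Leg 2 (032°, 17.2 mi): east 17.2 sin 32° = 9.11, north 17.2 cos 32° = 14.59
Leg 3 (238°, 7.4 mi): east 7.4 sin 238° = -6.28, north 7.4 cos 238° = -3.92
Net displacement: -0.05 east, 6.83 north. Direction back to start is (0.05, -6.83): bearing = atan2(0.05, -6.83) mod 360° = 179.58° ≈ 180°.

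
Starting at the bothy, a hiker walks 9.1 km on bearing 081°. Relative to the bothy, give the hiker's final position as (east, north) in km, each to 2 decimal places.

(8.99, 1.42)

Leg 1 (081°, 9.1 km): east 9.1 sin 81° = 8.99, north 9.1 cos 81° = 1.42
Summing: 8.99 km east, 1.42 km north → (8.99, 1.42).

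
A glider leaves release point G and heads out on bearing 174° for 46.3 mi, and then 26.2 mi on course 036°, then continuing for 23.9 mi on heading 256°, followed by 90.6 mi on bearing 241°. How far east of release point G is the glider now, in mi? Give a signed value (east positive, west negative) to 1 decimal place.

Leg 1 (174°, 46.3 mi): east 46.3 sin 174° = 4.84, north 46.3 cos 174° = -46.05
Leg 2 (036°, 26.2 mi): east 26.2 sin 36° = 15.40, north 26.2 cos 36° = 21.20
Leg 3 (256°, 23.9 mi): east 23.9 sin 256° = -23.19, north 23.9 cos 256° = -5.78
Leg 4 (241°, 90.6 mi): east 90.6 sin 241° = -79.24, north 90.6 cos 241° = -43.92
Net east component: -82.19 mi.

-82.2 mi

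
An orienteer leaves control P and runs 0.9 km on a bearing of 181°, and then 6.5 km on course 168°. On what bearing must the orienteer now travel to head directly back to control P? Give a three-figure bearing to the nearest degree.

Leg 1 (181°, 0.9 km): east 0.9 sin 181° = -0.02, north 0.9 cos 181° = -0.90
Leg 2 (168°, 6.5 km): east 6.5 sin 168° = 1.35, north 6.5 cos 168° = -6.36
Net displacement: 1.34 east, -7.26 north. Direction back to start is (-1.34, 7.26): bearing = atan2(-1.34, 7.26) mod 360° = 349.57° ≈ 350°.

350°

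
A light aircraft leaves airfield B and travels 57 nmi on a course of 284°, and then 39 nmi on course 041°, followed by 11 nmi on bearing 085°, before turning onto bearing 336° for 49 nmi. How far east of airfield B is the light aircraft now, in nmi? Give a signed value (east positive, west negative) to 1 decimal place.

-38.7 nmi

Leg 1 (284°, 57 nmi): east 57 sin 284° = -55.31, north 57 cos 284° = 13.79
Leg 2 (041°, 39 nmi): east 39 sin 41° = 25.59, north 39 cos 41° = 29.43
Leg 3 (085°, 11 nmi): east 11 sin 85° = 10.96, north 11 cos 85° = 0.96
Leg 4 (336°, 49 nmi): east 49 sin 336° = -19.93, north 49 cos 336° = 44.76
Net east component: -38.69 nmi.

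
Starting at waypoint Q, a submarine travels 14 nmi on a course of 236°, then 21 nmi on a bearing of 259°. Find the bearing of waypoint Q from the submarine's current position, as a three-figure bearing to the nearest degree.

070°

Leg 1 (236°, 14 nmi): east 14 sin 236° = -11.61, north 14 cos 236° = -7.83
Leg 2 (259°, 21 nmi): east 21 sin 259° = -20.61, north 21 cos 259° = -4.01
Net displacement: -32.22 east, -11.84 north. Direction back to start is (32.22, 11.84): bearing = atan2(32.22, 11.84) mod 360° = 69.83° ≈ 070°.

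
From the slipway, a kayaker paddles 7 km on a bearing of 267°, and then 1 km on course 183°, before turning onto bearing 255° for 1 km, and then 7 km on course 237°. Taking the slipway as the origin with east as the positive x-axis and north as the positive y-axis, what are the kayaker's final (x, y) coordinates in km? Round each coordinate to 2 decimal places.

Leg 1 (267°, 7 km): east 7 sin 267° = -6.99, north 7 cos 267° = -0.37
Leg 2 (183°, 1 km): east 1 sin 183° = -0.05, north 1 cos 183° = -1.00
Leg 3 (255°, 1 km): east 1 sin 255° = -0.97, north 1 cos 255° = -0.26
Leg 4 (237°, 7 km): east 7 sin 237° = -5.87, north 7 cos 237° = -3.81
Summing: -13.88 km east, -5.44 km north → (-13.88, -5.44).

(-13.88, -5.44)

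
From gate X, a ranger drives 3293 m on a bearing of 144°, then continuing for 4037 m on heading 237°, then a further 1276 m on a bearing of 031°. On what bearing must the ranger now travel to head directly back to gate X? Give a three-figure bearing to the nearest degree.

Leg 1 (144°, 3293 m): east 3293 sin 144° = 1935.58, north 3293 cos 144° = -2664.09
Leg 2 (237°, 4037 m): east 4037 sin 237° = -3385.71, north 4037 cos 237° = -2198.71
Leg 3 (031°, 1276 m): east 1276 sin 31° = 657.19, north 1276 cos 31° = 1093.75
Net displacement: -792.95 east, -3769.06 north. Direction back to start is (792.95, 3769.06): bearing = atan2(792.95, 3769.06) mod 360° = 11.88° ≈ 012°.

012°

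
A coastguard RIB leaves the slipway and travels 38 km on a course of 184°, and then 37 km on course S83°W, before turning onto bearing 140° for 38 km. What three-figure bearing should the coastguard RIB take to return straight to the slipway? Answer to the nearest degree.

012°

Leg 1 (184°, 38 km): east 38 sin 184° = -2.65, north 38 cos 184° = -37.91
Leg 2 (S83°W, 37 km): east 37 sin 263° = -36.72, north 37 cos 263° = -4.51
Leg 3 (140°, 38 km): east 38 sin 140° = 24.43, north 38 cos 140° = -29.11
Net displacement: -14.95 east, -71.53 north. Direction back to start is (14.95, 71.53): bearing = atan2(14.95, 71.53) mod 360° = 11.80° ≈ 012°.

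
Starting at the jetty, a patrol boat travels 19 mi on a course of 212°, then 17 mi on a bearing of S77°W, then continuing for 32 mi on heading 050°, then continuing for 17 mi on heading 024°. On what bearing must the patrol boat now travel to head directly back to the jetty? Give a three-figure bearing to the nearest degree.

197°

Leg 1 (212°, 19 mi): east 19 sin 212° = -10.07, north 19 cos 212° = -16.11
Leg 2 (S77°W, 17 mi): east 17 sin 257° = -16.56, north 17 cos 257° = -3.82
Leg 3 (050°, 32 mi): east 32 sin 50° = 24.51, north 32 cos 50° = 20.57
Leg 4 (024°, 17 mi): east 17 sin 24° = 6.91, north 17 cos 24° = 15.53
Net displacement: 4.80 east, 16.16 north. Direction back to start is (-4.80, -16.16): bearing = atan2(-4.80, -16.16) mod 360° = 196.52° ≈ 197°.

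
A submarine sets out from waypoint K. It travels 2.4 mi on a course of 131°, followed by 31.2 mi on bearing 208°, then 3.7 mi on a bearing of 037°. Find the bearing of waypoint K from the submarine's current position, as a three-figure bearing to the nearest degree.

022°

Leg 1 (131°, 2.4 mi): east 2.4 sin 131° = 1.81, north 2.4 cos 131° = -1.57
Leg 2 (208°, 31.2 mi): east 31.2 sin 208° = -14.65, north 31.2 cos 208° = -27.55
Leg 3 (037°, 3.7 mi): east 3.7 sin 37° = 2.23, north 3.7 cos 37° = 2.95
Net displacement: -10.61 east, -26.17 north. Direction back to start is (10.61, 26.17): bearing = atan2(10.61, 26.17) mod 360° = 22.07° ≈ 022°.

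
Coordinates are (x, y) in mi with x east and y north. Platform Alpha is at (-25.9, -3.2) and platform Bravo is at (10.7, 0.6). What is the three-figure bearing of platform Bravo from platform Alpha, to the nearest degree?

084°

Δeast = 10.7 − -25.9 = 36.60; Δnorth = 0.6 − -3.2 = 3.80.
Bearing = atan2(Δeast, Δnorth) mod 360° = 84.07° ≈ 084°.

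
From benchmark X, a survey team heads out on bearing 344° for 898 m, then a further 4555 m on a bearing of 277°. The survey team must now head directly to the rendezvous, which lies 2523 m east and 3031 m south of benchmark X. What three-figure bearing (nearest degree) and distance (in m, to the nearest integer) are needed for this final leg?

Leg 1 (344°, 898 m): east 898 sin 344° = -247.52, north 898 cos 344° = 863.21
Leg 2 (277°, 4555 m): east 4555 sin 277° = -4521.05, north 4555 cos 277° = 555.11
Current position: (-4768.57, 1418.33). Target: (2523, -3031). Remaining: Δeast = 7291.57, Δnorth = -4449.33.
Bearing = atan2(7291.57, -4449.33) mod 360° = 121.39°; distance = √((7291.57)² + (-4449.33)²) = 8541.868 m.

121°, 8542 m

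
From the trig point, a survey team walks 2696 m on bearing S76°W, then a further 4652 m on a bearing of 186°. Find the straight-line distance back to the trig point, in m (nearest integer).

Leg 1 (S76°W, 2696 m): east 2696 sin 256° = -2615.92, north 2696 cos 256° = -652.22
Leg 2 (186°, 4652 m): east 4652 sin 186° = -486.27, north 4652 cos 186° = -4626.52
Net: -3102.18 east, -5278.74 north. Distance = √((-3102.18)² + (-5278.74)²) = 6122.794 m.

6123 m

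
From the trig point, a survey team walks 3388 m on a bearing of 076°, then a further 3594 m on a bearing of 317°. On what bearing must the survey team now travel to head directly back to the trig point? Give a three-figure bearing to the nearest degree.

194°

Leg 1 (076°, 3388 m): east 3388 sin 76° = 3287.36, north 3388 cos 76° = 819.63
Leg 2 (317°, 3594 m): east 3594 sin 317° = -2451.10, north 3594 cos 317° = 2628.49
Net displacement: 836.26 east, 3448.12 north. Direction back to start is (-836.26, -3448.12): bearing = atan2(-836.26, -3448.12) mod 360° = 193.63° ≈ 194°.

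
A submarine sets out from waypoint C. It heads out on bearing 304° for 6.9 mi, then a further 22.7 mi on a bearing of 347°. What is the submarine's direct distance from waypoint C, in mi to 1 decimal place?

Leg 1 (304°, 6.9 mi): east 6.9 sin 304° = -5.72, north 6.9 cos 304° = 3.86
Leg 2 (347°, 22.7 mi): east 22.7 sin 347° = -5.11, north 22.7 cos 347° = 22.12
Net: -10.83 east, 25.98 north. Distance = √((-10.83)² + (25.98)²) = 28.143 mi.

28.1 mi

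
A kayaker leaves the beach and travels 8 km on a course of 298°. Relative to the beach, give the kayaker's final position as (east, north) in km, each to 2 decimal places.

(-7.06, 3.76)

Leg 1 (298°, 8 km): east 8 sin 298° = -7.06, north 8 cos 298° = 3.76
Summing: -7.06 km east, 3.76 km north → (-7.06, 3.76).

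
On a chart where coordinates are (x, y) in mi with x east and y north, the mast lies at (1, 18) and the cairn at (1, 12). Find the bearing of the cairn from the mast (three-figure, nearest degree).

180°

Δeast = 1 − 1 = 0.00; Δnorth = 12 − 18 = -6.00.
Bearing = atan2(Δeast, Δnorth) mod 360° = 180.00° ≈ 180°.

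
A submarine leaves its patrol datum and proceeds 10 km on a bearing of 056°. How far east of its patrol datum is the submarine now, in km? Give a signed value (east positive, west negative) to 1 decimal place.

Leg 1 (056°, 10 km): east 10 sin 56° = 8.29, north 10 cos 56° = 5.59
Net east component: 8.29 km.

8.3 km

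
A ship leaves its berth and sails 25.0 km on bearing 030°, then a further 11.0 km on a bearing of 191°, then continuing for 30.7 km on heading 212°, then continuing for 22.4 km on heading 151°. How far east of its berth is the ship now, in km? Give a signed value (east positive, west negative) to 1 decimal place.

Leg 1 (030°, 25.0 km): east 25.0 sin 30° = 12.50, north 25.0 cos 30° = 21.65
Leg 2 (191°, 11.0 km): east 11.0 sin 191° = -2.10, north 11.0 cos 191° = -10.80
Leg 3 (212°, 30.7 km): east 30.7 sin 212° = -16.27, north 30.7 cos 212° = -26.04
Leg 4 (151°, 22.4 km): east 22.4 sin 151° = 10.86, north 22.4 cos 151° = -19.59
Net east component: 4.99 km.

5.0 km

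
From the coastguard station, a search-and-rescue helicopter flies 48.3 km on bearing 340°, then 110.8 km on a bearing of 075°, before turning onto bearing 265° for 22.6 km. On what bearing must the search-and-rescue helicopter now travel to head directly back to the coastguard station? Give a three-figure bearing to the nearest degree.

Leg 1 (340°, 48.3 km): east 48.3 sin 340° = -16.52, north 48.3 cos 340° = 45.39
Leg 2 (075°, 110.8 km): east 110.8 sin 75° = 107.02, north 110.8 cos 75° = 28.68
Leg 3 (265°, 22.6 km): east 22.6 sin 265° = -22.51, north 22.6 cos 265° = -1.97
Net displacement: 67.99 east, 72.09 north. Direction back to start is (-67.99, -72.09): bearing = atan2(-67.99, -72.09) mod 360° = 223.32° ≈ 223°.

223°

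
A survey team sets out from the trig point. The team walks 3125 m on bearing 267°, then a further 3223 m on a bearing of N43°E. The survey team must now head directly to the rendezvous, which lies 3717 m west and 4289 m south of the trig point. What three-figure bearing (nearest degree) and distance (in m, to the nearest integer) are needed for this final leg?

203°, 7059 m

Leg 1 (267°, 3125 m): east 3125 sin 267° = -3120.72, north 3125 cos 267° = -163.55
Leg 2 (N43°E, 3223 m): east 3223 sin 43° = 2198.08, north 3223 cos 43° = 2357.15
Current position: (-922.64, 2193.60). Target: (-3717, -4289). Remaining: Δeast = -2794.36, Δnorth = -6482.60.
Bearing = atan2(-2794.36, -6482.60) mod 360° = 203.32°; distance = √((-2794.36)² + (-6482.60)²) = 7059.222 m.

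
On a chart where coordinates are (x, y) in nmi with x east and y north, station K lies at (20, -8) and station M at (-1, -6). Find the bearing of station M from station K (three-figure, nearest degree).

Δeast = -1 − 20 = -21.00; Δnorth = -6 − -8 = 2.00.
Bearing = atan2(Δeast, Δnorth) mod 360° = 275.44° ≈ 275°.

275°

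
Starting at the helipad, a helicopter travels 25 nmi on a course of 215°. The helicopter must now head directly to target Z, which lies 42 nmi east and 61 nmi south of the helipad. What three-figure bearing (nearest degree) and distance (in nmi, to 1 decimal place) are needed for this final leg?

Leg 1 (215°, 25 nmi): east 25 sin 215° = -14.34, north 25 cos 215° = -20.48
Current position: (-14.34, -20.48). Target: (42, -61). Remaining: Δeast = 56.34, Δnorth = -40.52.
Bearing = atan2(56.34, -40.52) mod 360° = 125.72°; distance = √((56.34)² + (-40.52)²) = 69.398 nmi.

126°, 69.4 nmi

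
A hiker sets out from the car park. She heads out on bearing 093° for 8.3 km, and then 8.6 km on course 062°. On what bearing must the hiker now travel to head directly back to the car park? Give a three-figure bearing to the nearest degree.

257°

Leg 1 (093°, 8.3 km): east 8.3 sin 93° = 8.29, north 8.3 cos 93° = -0.43
Leg 2 (062°, 8.6 km): east 8.6 sin 62° = 7.59, north 8.6 cos 62° = 4.04
Net displacement: 15.88 east, 3.60 north. Direction back to start is (-15.88, -3.60): bearing = atan2(-15.88, -3.60) mod 360° = 257.22° ≈ 257°.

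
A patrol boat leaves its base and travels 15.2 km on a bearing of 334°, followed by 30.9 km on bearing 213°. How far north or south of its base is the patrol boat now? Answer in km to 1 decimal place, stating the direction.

12.3 km south

Leg 1 (334°, 15.2 km): east 15.2 sin 334° = -6.66, north 15.2 cos 334° = 13.66
Leg 2 (213°, 30.9 km): east 30.9 sin 213° = -16.83, north 30.9 cos 213° = -25.91
Net north component: -12.25 km.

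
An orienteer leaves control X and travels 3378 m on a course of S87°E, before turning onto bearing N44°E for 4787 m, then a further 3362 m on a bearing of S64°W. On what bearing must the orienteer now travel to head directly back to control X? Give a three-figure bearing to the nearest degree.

244°

Leg 1 (S87°E, 3378 m): east 3378 sin 93° = 3373.37, north 3378 cos 93° = -176.79
Leg 2 (N44°E, 4787 m): east 4787 sin 44° = 3325.33, north 4787 cos 44° = 3443.48
Leg 3 (S64°W, 3362 m): east 3362 sin 244° = -3021.75, north 3362 cos 244° = -1473.80
Net displacement: 3676.95 east, 1792.88 north. Direction back to start is (-3676.95, -1792.88): bearing = atan2(-3676.95, -1792.88) mod 360° = 244.01° ≈ 244°.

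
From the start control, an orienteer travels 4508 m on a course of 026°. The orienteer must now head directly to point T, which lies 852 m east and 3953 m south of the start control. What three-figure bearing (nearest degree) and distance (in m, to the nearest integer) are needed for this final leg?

188°, 8083 m

Leg 1 (026°, 4508 m): east 4508 sin 26° = 1976.18, north 4508 cos 26° = 4051.76
Current position: (1976.18, 4051.76). Target: (852, -3953). Remaining: Δeast = -1124.18, Δnorth = -8004.76.
Bearing = atan2(-1124.18, -8004.76) mod 360° = 187.99°; distance = √((-1124.18)² + (-8004.76)²) = 8083.317 m.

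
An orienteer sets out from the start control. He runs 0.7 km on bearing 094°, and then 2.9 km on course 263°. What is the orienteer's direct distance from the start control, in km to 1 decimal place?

Leg 1 (094°, 0.7 km): east 0.7 sin 94° = 0.70, north 0.7 cos 94° = -0.05
Leg 2 (263°, 2.9 km): east 2.9 sin 263° = -2.88, north 2.9 cos 263° = -0.35
Net: -2.18 east, -0.40 north. Distance = √((-2.18)² + (-0.40)²) = 2.217 km.

2.2 km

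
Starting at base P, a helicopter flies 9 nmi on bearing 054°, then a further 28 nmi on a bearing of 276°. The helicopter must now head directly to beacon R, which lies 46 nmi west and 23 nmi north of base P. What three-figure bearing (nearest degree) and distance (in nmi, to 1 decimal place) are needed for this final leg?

300°, 29.4 nmi

Leg 1 (054°, 9 nmi): east 9 sin 54° = 7.28, north 9 cos 54° = 5.29
Leg 2 (276°, 28 nmi): east 28 sin 276° = -27.85, north 28 cos 276° = 2.93
Current position: (-20.57, 8.22). Target: (-46, 23). Remaining: Δeast = -25.43, Δnorth = 14.78.
Bearing = atan2(-25.43, 14.78) mod 360° = 300.17°; distance = √((-25.43)² + (14.78)²) = 29.419 nmi.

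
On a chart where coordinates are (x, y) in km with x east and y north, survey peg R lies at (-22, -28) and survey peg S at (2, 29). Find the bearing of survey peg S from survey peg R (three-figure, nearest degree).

Δeast = 2 − -22 = 24.00; Δnorth = 29 − -28 = 57.00.
Bearing = atan2(Δeast, Δnorth) mod 360° = 22.83° ≈ 023°.

023°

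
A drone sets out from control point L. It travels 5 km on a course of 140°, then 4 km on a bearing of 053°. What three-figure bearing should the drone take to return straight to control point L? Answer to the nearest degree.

Leg 1 (140°, 5 km): east 5 sin 140° = 3.21, north 5 cos 140° = -3.83
Leg 2 (053°, 4 km): east 4 sin 53° = 3.19, north 4 cos 53° = 2.41
Net displacement: 6.41 east, -1.42 north. Direction back to start is (-6.41, 1.42): bearing = atan2(-6.41, 1.42) mod 360° = 282.52° ≈ 283°.

283°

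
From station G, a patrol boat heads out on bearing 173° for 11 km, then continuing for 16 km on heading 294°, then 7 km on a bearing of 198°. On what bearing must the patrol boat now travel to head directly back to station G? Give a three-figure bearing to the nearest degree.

054°

Leg 1 (173°, 11 km): east 11 sin 173° = 1.34, north 11 cos 173° = -10.92
Leg 2 (294°, 16 km): east 16 sin 294° = -14.62, north 16 cos 294° = 6.51
Leg 3 (198°, 7 km): east 7 sin 198° = -2.16, north 7 cos 198° = -6.66
Net displacement: -15.44 east, -11.07 north. Direction back to start is (15.44, 11.07): bearing = atan2(15.44, 11.07) mod 360° = 54.37° ≈ 054°.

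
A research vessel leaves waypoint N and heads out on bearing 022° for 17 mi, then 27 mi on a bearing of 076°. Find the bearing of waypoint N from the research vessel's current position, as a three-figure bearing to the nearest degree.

Leg 1 (022°, 17 mi): east 17 sin 22° = 6.37, north 17 cos 22° = 15.76
Leg 2 (076°, 27 mi): east 27 sin 76° = 26.20, north 27 cos 76° = 6.53
Net displacement: 32.57 east, 22.29 north. Direction back to start is (-32.57, -22.29): bearing = atan2(-32.57, -22.29) mod 360° = 235.61° ≈ 236°.

236°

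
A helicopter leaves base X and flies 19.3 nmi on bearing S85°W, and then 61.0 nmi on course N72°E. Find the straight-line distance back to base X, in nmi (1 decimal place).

Leg 1 (S85°W, 19.3 nmi): east 19.3 sin 265° = -19.23, north 19.3 cos 265° = -1.68
Leg 2 (N72°E, 61.0 nmi): east 61.0 sin 72° = 58.01, north 61.0 cos 72° = 18.85
Net: 38.79 east, 17.17 north. Distance = √((38.79)² + (17.17)²) = 42.417 nmi.

42.4 nmi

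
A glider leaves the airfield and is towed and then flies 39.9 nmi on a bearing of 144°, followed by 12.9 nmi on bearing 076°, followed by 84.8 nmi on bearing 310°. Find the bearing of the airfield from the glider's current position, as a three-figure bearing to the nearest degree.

Leg 1 (144°, 39.9 nmi): east 39.9 sin 144° = 23.45, north 39.9 cos 144° = -32.28
Leg 2 (076°, 12.9 nmi): east 12.9 sin 76° = 12.52, north 12.9 cos 76° = 3.12
Leg 3 (310°, 84.8 nmi): east 84.8 sin 310° = -64.96, north 84.8 cos 310° = 54.51
Net displacement: -28.99 east, 25.35 north. Direction back to start is (28.99, -25.35): bearing = atan2(28.99, -25.35) mod 360° = 131.17° ≈ 131°.

131°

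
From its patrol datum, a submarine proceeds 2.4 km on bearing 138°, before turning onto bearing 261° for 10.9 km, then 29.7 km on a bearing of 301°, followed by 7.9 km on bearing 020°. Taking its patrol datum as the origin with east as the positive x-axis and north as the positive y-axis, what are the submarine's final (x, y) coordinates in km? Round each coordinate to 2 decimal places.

(-31.92, 19.23)

Leg 1 (138°, 2.4 km): east 2.4 sin 138° = 1.61, north 2.4 cos 138° = -1.78
Leg 2 (261°, 10.9 km): east 10.9 sin 261° = -10.77, north 10.9 cos 261° = -1.71
Leg 3 (301°, 29.7 km): east 29.7 sin 301° = -25.46, north 29.7 cos 301° = 15.30
Leg 4 (020°, 7.9 km): east 7.9 sin 20° = 2.70, north 7.9 cos 20° = 7.42
Summing: -31.92 km east, 19.23 km north → (-31.92, 19.23).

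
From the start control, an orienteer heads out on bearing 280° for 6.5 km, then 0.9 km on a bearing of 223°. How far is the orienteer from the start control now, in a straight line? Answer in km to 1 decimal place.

7.0 km

Leg 1 (280°, 6.5 km): east 6.5 sin 280° = -6.40, north 6.5 cos 280° = 1.13
Leg 2 (223°, 0.9 km): east 0.9 sin 223° = -0.61, north 0.9 cos 223° = -0.66
Net: -7.02 east, 0.47 north. Distance = √((-7.02)² + (0.47)²) = 7.031 km.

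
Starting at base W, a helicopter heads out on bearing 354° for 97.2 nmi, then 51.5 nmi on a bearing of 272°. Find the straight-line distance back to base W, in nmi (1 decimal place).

Leg 1 (354°, 97.2 nmi): east 97.2 sin 354° = -10.16, north 97.2 cos 354° = 96.67
Leg 2 (272°, 51.5 nmi): east 51.5 sin 272° = -51.47, north 51.5 cos 272° = 1.80
Net: -61.63 east, 98.46 north. Distance = √((-61.63)² + (98.46)²) = 116.161 nmi.

116.2 nmi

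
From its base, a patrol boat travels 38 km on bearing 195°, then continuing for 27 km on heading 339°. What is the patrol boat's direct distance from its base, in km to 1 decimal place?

Leg 1 (195°, 38 km): east 38 sin 195° = -9.84, north 38 cos 195° = -36.71
Leg 2 (339°, 27 km): east 27 sin 339° = -9.68, north 27 cos 339° = 25.21
Net: -19.51 east, -11.50 north. Distance = √((-19.51)² + (-11.50)²) = 22.647 km.

22.6 km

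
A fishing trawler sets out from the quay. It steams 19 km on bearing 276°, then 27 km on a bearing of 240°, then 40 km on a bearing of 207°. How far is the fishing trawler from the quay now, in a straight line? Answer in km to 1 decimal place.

76.7 km

Leg 1 (276°, 19 km): east 19 sin 276° = -18.90, north 19 cos 276° = 1.99
Leg 2 (240°, 27 km): east 27 sin 240° = -23.38, north 27 cos 240° = -13.50
Leg 3 (207°, 40 km): east 40 sin 207° = -18.16, north 40 cos 207° = -35.64
Net: -60.44 east, -47.15 north. Distance = √((-60.44)² + (-47.15)²) = 76.657 km.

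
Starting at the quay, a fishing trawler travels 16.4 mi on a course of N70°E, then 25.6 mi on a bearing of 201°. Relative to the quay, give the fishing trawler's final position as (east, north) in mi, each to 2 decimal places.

Leg 1 (N70°E, 16.4 mi): east 16.4 sin 70° = 15.41, north 16.4 cos 70° = 5.61
Leg 2 (201°, 25.6 mi): east 25.6 sin 201° = -9.17, north 25.6 cos 201° = -23.90
Summing: 6.24 mi east, -18.29 mi north → (6.24, -18.29).

(6.24, -18.29)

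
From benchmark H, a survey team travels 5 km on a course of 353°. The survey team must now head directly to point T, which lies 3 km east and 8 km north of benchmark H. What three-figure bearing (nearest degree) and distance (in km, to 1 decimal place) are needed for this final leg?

Leg 1 (353°, 5 km): east 5 sin 353° = -0.61, north 5 cos 353° = 4.96
Current position: (-0.61, 4.96). Target: (3, 8). Remaining: Δeast = 3.61, Δnorth = 3.04.
Bearing = atan2(3.61, 3.04) mod 360° = 49.92°; distance = √((3.61)² + (3.04)²) = 4.717 km.

050°, 4.7 km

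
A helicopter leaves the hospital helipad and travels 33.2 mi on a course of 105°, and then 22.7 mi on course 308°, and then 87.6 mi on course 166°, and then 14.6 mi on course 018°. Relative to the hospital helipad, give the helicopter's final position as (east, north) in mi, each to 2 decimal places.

Leg 1 (105°, 33.2 mi): east 33.2 sin 105° = 32.07, north 33.2 cos 105° = -8.59
Leg 2 (308°, 22.7 mi): east 22.7 sin 308° = -17.89, north 22.7 cos 308° = 13.98
Leg 3 (166°, 87.6 mi): east 87.6 sin 166° = 21.19, north 87.6 cos 166° = -85.00
Leg 4 (018°, 14.6 mi): east 14.6 sin 18° = 4.51, north 14.6 cos 18° = 13.89
Summing: 39.88 mi east, -65.73 mi north → (39.88, -65.73).

(39.88, -65.73)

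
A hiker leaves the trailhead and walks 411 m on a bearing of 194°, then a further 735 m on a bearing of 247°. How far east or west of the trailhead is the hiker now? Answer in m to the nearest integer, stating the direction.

776 m west

Leg 1 (194°, 411 m): east 411 sin 194° = -99.43, north 411 cos 194° = -398.79
Leg 2 (247°, 735 m): east 735 sin 247° = -676.57, north 735 cos 247° = -287.19
Net east component: -776.00 m.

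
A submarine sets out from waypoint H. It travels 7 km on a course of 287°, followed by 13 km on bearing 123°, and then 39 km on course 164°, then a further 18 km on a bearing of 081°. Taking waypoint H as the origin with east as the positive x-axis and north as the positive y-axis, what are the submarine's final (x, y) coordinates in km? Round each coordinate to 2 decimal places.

Leg 1 (287°, 7 km): east 7 sin 287° = -6.69, north 7 cos 287° = 2.05
Leg 2 (123°, 13 km): east 13 sin 123° = 10.90, north 13 cos 123° = -7.08
Leg 3 (164°, 39 km): east 39 sin 164° = 10.75, north 39 cos 164° = -37.49
Leg 4 (081°, 18 km): east 18 sin 81° = 17.78, north 18 cos 81° = 2.82
Summing: 32.74 km east, -39.71 km north → (32.74, -39.71).

(32.74, -39.71)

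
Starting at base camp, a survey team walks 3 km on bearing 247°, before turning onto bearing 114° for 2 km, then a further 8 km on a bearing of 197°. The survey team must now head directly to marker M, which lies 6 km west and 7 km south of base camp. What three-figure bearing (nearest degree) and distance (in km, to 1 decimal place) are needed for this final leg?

314°, 3.8 km

Leg 1 (247°, 3 km): east 3 sin 247° = -2.76, north 3 cos 247° = -1.17
Leg 2 (114°, 2 km): east 2 sin 114° = 1.83, north 2 cos 114° = -0.81
Leg 3 (197°, 8 km): east 8 sin 197° = -2.34, north 8 cos 197° = -7.65
Current position: (-3.27, -9.64). Target: (-6, -7). Remaining: Δeast = -2.73, Δnorth = 2.64.
Bearing = atan2(-2.73, 2.64) mod 360° = 314.03°; distance = √((-2.73)² + (2.64)²) = 3.793 km.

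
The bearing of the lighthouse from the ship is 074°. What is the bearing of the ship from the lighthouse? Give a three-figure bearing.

254°

Back-bearing = 074° + 180° = 254°.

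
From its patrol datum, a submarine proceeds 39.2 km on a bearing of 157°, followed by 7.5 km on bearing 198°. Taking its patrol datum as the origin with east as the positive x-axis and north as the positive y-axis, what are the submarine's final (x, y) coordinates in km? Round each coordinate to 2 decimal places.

Leg 1 (157°, 39.2 km): east 39.2 sin 157° = 15.32, north 39.2 cos 157° = -36.08
Leg 2 (198°, 7.5 km): east 7.5 sin 198° = -2.32, north 7.5 cos 198° = -7.13
Summing: 13.00 km east, -43.22 km north → (13.00, -43.22).

(13.00, -43.22)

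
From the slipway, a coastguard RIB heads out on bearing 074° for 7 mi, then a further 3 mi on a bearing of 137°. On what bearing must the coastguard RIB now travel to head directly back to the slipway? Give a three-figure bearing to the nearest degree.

272°

Leg 1 (074°, 7 mi): east 7 sin 74° = 6.73, north 7 cos 74° = 1.93
Leg 2 (137°, 3 mi): east 3 sin 137° = 2.05, north 3 cos 137° = -2.19
Net displacement: 8.77 east, -0.26 north. Direction back to start is (-8.77, 0.26): bearing = atan2(-8.77, 0.26) mod 360° = 271.73° ≈ 272°.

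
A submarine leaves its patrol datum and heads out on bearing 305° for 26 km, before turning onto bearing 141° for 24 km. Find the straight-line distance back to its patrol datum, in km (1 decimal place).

Leg 1 (305°, 26 km): east 26 sin 305° = -21.30, north 26 cos 305° = 14.91
Leg 2 (141°, 24 km): east 24 sin 141° = 15.10, north 24 cos 141° = -18.65
Net: -6.19 east, -3.74 north. Distance = √((-6.19)² + (-3.74)²) = 7.235 km.

7.2 km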